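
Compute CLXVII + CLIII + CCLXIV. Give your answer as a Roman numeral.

CLXVII = 167, CLIII = 153, CCLXIV = 264
167 + 153 = 320
320 + 264 = 584

DLXXXIV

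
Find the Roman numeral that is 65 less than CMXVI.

CMXVI = 916
916 - 65 = 851

DCCCLI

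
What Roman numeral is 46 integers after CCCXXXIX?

CCCXXXIX = 339
339 + 46 = 385

CCCLXXXV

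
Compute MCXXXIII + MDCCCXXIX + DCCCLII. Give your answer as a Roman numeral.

MCXXXIII = 1133, MDCCCXXIX = 1829, DCCCLII = 852
1133 + 1829 = 2962
2962 + 852 = 3814

MMMDCCCXIV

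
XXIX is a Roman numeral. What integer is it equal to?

XXIX: X=10, X=10, IX=9
10 + 10 + 9 = 29

29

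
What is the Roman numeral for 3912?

Convert 3912 to Roman numerals:
  3912 contains 3×1000 (MMM)
  912 contains 1×900 (CM)
  12 contains 1×10 (X)
  2 contains 2×1 (II)

MMMCMXII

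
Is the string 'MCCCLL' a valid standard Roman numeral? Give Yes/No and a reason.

'MCCCLL': L should not appear more than once

No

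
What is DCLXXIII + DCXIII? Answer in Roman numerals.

DCLXXIII = 673
DCXIII = 613
673 + 613 = 1286

MCCLXXXVI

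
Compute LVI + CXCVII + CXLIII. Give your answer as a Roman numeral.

LVI = 56, CXCVII = 197, CXLIII = 143
56 + 197 = 253
253 + 143 = 396

CCCXCVI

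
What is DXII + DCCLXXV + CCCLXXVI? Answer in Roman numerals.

DXII = 512, DCCLXXV = 775, CCCLXXVI = 376
512 + 775 = 1287
1287 + 376 = 1663

MDCLXIII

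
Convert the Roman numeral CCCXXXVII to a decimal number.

CCCXXXVII: C=100, C=100, C=100, X=10, X=10, X=10, V=5, I=1, I=1
100 + 100 + 100 + 10 + 10 + 10 + 5 + 1 + 1 = 337

337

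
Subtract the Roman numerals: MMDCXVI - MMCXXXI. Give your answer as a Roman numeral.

MMDCXVI = 2616
MMCXXXI = 2131
2616 - 2131 = 485

CDLXXXV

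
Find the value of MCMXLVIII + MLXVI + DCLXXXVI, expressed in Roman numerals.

MCMXLVIII = 1948, MLXVI = 1066, DCLXXXVI = 686
1948 + 1066 = 3014
3014 + 686 = 3700

MMMDCC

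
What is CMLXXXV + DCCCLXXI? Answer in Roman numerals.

CMLXXXV = 985
DCCCLXXI = 871
985 + 871 = 1856

MDCCCLVI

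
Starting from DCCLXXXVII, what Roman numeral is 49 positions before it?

DCCLXXXVII = 787
787 - 49 = 738

DCCXXXVIII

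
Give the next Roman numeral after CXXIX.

CXXIX = 129, so the next integer is 129 + 1 = 130

CXXX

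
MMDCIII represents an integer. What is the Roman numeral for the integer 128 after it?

MMDCIII = 2603
2603 + 128 = 2731

MMDCCXXXI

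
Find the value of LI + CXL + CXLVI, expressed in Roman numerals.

LI = 51, CXL = 140, CXLVI = 146
51 + 140 = 191
191 + 146 = 337

CCCXXXVII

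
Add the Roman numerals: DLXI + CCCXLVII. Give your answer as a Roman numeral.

DLXI = 561
CCCXLVII = 347
561 + 347 = 908

CMVIII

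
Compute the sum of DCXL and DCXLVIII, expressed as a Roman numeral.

DCXL = 640
DCXLVIII = 648
640 + 648 = 1288

MCCLXXXVIII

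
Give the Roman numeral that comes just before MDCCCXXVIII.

MDCCCXXVIII = 1828, so the previous integer is 1828 - 1 = 1827

MDCCCXXVII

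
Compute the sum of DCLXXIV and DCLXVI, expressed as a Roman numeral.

DCLXXIV = 674
DCLXVI = 666
674 + 666 = 1340

MCCCXL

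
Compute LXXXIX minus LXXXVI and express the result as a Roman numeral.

LXXXIX = 89
LXXXVI = 86
89 - 86 = 3

III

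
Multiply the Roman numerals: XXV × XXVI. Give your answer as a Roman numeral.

XXV = 25
XXVI = 26
25 × 26 = 650

DCL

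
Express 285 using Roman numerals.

Convert 285 to Roman numerals:
  285 contains 2×100 (CC)
  85 contains 1×50 (L)
  35 contains 3×10 (XXX)
  5 contains 1×5 (V)

CCLXXXV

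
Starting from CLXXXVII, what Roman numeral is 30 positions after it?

CLXXXVII = 187
187 + 30 = 217

CCXVII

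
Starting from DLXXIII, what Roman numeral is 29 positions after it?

DLXXIII = 573
573 + 29 = 602

DCII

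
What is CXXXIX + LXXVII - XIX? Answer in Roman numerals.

CXXXIX = 139, LXXVII = 77, XIX = 19
139 + 77 = 216
216 - 19 = 197

CXCVII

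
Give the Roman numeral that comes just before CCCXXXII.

CCCXXXII = 332; previous is 331

CCCXXXI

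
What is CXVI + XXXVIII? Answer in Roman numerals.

CXVI = 116
XXXVIII = 38
116 + 38 = 154

CLIV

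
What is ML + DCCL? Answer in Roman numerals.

ML = 1050
DCCL = 750
1050 + 750 = 1800

MDCCC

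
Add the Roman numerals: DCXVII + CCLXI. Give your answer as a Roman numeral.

DCXVII = 617
CCLXI = 261
617 + 261 = 878

DCCCLXXVIII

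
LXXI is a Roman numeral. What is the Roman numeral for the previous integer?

LXXI = 71; previous is 70

LXX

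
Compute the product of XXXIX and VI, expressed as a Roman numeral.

XXXIX = 39
VI = 6
39 × 6 = 234

CCXXXIV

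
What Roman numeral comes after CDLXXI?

CDLXXI = 471; next is 472

CDLXXII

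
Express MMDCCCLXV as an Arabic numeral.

MMDCCCLXV: M=1000, M=1000, D=500, C=100, C=100, C=100, L=50, X=10, V=5
1000 + 1000 + 500 + 100 + 100 + 100 + 50 + 10 + 5 = 2865

2865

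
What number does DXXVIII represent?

DXXVIII: D=500, X=10, X=10, V=5, I=1, I=1, I=1
500 + 10 + 10 + 5 + 1 + 1 + 1 = 528

528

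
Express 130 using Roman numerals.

Convert 130 to Roman numerals:
  130 contains 1×100 (C)
  30 contains 3×10 (XXX)

CXXX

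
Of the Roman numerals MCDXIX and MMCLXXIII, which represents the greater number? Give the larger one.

MCDXIX = 1419
MMCLXXIII = 2173
2173 is larger

MMCLXXIII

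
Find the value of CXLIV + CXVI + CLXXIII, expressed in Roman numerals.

CXLIV = 144, CXVI = 116, CLXXIII = 173
144 + 116 = 260
260 + 173 = 433

CDXXXIII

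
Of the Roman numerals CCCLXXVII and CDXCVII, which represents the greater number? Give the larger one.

CCCLXXVII = 377
CDXCVII = 497
497 is larger

CDXCVII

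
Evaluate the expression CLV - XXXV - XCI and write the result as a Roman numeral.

CLV = 155, XXXV = 35, XCI = 91
155 - 35 = 120
120 - 91 = 29

XXIX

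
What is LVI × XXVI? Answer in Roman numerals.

LVI = 56
XXVI = 26
56 × 26 = 1456

MCDLVI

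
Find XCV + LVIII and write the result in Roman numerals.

XCV = 95
LVIII = 58
95 + 58 = 153

CLIII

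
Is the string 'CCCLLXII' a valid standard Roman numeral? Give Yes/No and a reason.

'CCCLLXII': L should not appear more than once

No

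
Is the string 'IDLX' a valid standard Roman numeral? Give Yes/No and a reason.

'IDLX': Invalid subtractive combination: ID

No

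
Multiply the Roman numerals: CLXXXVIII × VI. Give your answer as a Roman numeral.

CLXXXVIII = 188
VI = 6
188 × 6 = 1128

MCXXVIII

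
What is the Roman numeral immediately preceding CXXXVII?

CXXXVII = 137, so the previous integer is 137 - 1 = 136

CXXXVI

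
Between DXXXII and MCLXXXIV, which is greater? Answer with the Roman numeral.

DXXXII = 532
MCLXXXIV = 1184
1184 is larger

MCLXXXIV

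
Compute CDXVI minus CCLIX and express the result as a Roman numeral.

CDXVI = 416
CCLIX = 259
416 - 259 = 157

CLVII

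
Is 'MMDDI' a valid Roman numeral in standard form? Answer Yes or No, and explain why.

'MMDDI': D should not appear more than once

No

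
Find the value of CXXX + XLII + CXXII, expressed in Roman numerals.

CXXX = 130, XLII = 42, CXXII = 122
130 + 42 = 172
172 + 122 = 294

CCXCIV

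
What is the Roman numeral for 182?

Convert 182 to Roman numerals:
  182 contains 1×100 (C)
  82 contains 1×50 (L)
  32 contains 3×10 (XXX)
  2 contains 2×1 (II)

CLXXXII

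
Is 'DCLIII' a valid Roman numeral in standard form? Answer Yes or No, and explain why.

'DCLIII': Check the rules: uses only the symbols I, V, X, L, C, D, M; no symbol is repeated more than three times in a row; V, L and D each appear at most once; no smaller symbol precedes a larger one (values never increase from left to right). Value: D (500) + C (100) + L (50) + I (1) + I (1) + I (1) = 653. So it is a valid standard Roman numeral.

Yes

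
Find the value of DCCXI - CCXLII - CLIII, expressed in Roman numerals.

DCCXI = 711, CCXLII = 242, CLIII = 153
711 - 242 = 469
469 - 153 = 316

CCCXVI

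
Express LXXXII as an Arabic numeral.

LXXXII: L=50, X=10, X=10, X=10, I=1, I=1
50 + 10 + 10 + 10 + 1 + 1 = 82

82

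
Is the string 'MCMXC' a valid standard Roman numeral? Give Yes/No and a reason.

'MCMXC': Check the rules: uses only the symbols I, V, X, L, C, D, M; no symbol is repeated more than three times in a row; V, L and D each appear at most once; the only places a smaller symbol precedes a larger one are the allowed subtractive pairs CM, XC, the symbol right after such a pair (if any) is smaller than the pair's first symbol, and otherwise the values never increase from left to right. Value: M (1000) + CM (900) + XC (90) = 1990. So it is a valid standard Roman numeral.

Yes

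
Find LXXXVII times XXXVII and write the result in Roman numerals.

LXXXVII = 87
XXXVII = 37
87 × 37 = 3219

MMMCCXIX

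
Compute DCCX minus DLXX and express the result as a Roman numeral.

DCCX = 710
DLXX = 570
710 - 570 = 140

CXL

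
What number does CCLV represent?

CCLV: C=100, C=100, L=50, V=5
100 + 100 + 50 + 5 = 255

255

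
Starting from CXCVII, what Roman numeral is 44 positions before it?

CXCVII = 197
197 - 44 = 153

CLIII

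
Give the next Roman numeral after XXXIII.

XXXIII = 33; next is 34

XXXIV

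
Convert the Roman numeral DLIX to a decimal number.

DLIX: D=500, L=50, IX=9
500 + 50 + 9 = 559

559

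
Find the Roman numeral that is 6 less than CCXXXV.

CCXXXV = 235
235 - 6 = 229

CCXXIX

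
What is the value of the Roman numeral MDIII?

MDIII: M=1000, D=500, I=1, I=1, I=1
1000 + 500 + 1 + 1 + 1 = 1503

1503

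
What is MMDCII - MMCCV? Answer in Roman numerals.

MMDCII = 2602
MMCCV = 2205
2602 - 2205 = 397

CCCXCVII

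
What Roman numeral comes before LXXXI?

LXXXI = 81; previous is 80

LXXX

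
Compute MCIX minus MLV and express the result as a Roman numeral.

MCIX = 1109
MLV = 1055
1109 - 1055 = 54

LIV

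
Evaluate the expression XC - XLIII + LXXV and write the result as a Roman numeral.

XC = 90, XLIII = 43, LXXV = 75
90 - 43 = 47
47 + 75 = 122

CXXII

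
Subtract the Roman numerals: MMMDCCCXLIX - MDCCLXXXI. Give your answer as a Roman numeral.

MMMDCCCXLIX = 3849
MDCCLXXXI = 1781
3849 - 1781 = 2068

MMLXVIII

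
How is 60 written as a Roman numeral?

Convert 60 to Roman numerals:
  60 contains 1×50 (L)
  10 contains 1×10 (X)

LX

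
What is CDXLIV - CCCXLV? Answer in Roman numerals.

CDXLIV = 444
CCCXLV = 345
444 - 345 = 99

XCIX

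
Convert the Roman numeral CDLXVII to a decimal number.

CDLXVII: CD=400, L=50, X=10, V=5, I=1, I=1
400 + 50 + 10 + 5 + 1 + 1 = 467

467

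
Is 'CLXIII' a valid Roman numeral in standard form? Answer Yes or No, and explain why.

'CLXIII': Check the rules: uses only the symbols I, V, X, L, C, D, M; no symbol is repeated more than three times in a row; V, L and D each appear at most once; no smaller symbol precedes a larger one (values never increase from left to right). Value: C (100) + L (50) + X (10) + I (1) + I (1) + I (1) = 163. So it is a valid standard Roman numeral.

Yes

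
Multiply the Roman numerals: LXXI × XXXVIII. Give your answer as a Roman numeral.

LXXI = 71
XXXVIII = 38
71 × 38 = 2698

MMDCXCVIII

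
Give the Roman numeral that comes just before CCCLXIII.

CCCLXIII = 363; previous is 362

CCCLXII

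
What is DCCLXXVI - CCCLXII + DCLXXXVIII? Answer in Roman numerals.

DCCLXXVI = 776, CCCLXII = 362, DCLXXXVIII = 688
776 - 362 = 414
414 + 688 = 1102

MCII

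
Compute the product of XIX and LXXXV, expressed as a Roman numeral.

XIX = 19
LXXXV = 85
19 × 85 = 1615

MDCXV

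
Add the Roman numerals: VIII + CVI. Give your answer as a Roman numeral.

VIII = 8
CVI = 106
8 + 106 = 114

CXIV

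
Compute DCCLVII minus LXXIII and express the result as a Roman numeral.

DCCLVII = 757
LXXIII = 73
757 - 73 = 684

DCLXXXIV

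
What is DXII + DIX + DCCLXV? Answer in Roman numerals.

DXII = 512, DIX = 509, DCCLXV = 765
512 + 509 = 1021
1021 + 765 = 1786

MDCCLXXXVI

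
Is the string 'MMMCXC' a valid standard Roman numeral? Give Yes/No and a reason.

'MMMCXC': Check the rules: uses only the symbols I, V, X, L, C, D, M; no symbol is repeated more than three times in a row; V, L and D each appear at most once; the only place a smaller symbol precedes a larger one is the allowed subtractive pair XC, the symbol right after such a pair (if any) is smaller than the pair's first symbol, and otherwise the values never increase from left to right. Value: M (1000) + M (1000) + M (1000) + C (100) + XC (90) = 3190. So it is a valid standard Roman numeral.

Yes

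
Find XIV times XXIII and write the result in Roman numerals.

XIV = 14
XXIII = 23
14 × 23 = 322

CCCXXII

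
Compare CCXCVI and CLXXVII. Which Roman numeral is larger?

CCXCVI = 296
CLXXVII = 177
296 is larger

CCXCVI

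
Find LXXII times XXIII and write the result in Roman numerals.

LXXII = 72
XXIII = 23
72 × 23 = 1656

MDCLVI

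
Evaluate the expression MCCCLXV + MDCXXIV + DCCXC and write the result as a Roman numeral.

MCCCLXV = 1365, MDCXXIV = 1624, DCCXC = 790
1365 + 1624 = 2989
2989 + 790 = 3779

MMMDCCLXXIX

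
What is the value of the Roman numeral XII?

XII: X=10, I=1, I=1
10 + 1 + 1 = 12

12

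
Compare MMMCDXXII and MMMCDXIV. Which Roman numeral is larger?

MMMCDXXII = 3422
MMMCDXIV = 3414
3422 is larger

MMMCDXXII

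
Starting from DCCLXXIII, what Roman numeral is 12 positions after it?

DCCLXXIII = 773
773 + 12 = 785

DCCLXXXV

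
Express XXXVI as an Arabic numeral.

XXXVI: X=10, X=10, X=10, V=5, I=1
10 + 10 + 10 + 5 + 1 = 36

36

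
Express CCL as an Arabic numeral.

CCL: C=100, C=100, L=50
100 + 100 + 50 = 250

250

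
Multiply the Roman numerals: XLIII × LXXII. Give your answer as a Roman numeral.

XLIII = 43
LXXII = 72
43 × 72 = 3096

MMMXCVI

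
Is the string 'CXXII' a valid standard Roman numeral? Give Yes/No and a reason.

'CXXII': Check the rules: uses only the symbols I, V, X, L, C, D, M; no symbol is repeated more than three times in a row; V, L and D each appear at most once; no smaller symbol precedes a larger one (values never increase from left to right). Value: C (100) + X (10) + X (10) + I (1) + I (1) = 122. So it is a valid standard Roman numeral.

Yes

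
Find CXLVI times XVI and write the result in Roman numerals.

CXLVI = 146
XVI = 16
146 × 16 = 2336

MMCCCXXXVI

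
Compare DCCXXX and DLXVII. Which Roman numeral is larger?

DCCXXX = 730
DLXVII = 567
730 is larger

DCCXXX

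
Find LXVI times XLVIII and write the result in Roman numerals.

LXVI = 66
XLVIII = 48
66 × 48 = 3168

MMMCLXVIII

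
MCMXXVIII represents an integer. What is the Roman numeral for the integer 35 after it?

MCMXXVIII = 1928
1928 + 35 = 1963

MCMLXIII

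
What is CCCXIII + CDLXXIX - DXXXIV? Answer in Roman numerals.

CCCXIII = 313, CDLXXIX = 479, DXXXIV = 534
313 + 479 = 792
792 - 534 = 258

CCLVIII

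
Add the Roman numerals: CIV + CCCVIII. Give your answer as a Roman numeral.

CIV = 104
CCCVIII = 308
104 + 308 = 412

CDXII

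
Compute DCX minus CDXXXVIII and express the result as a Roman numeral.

DCX = 610
CDXXXVIII = 438
610 - 438 = 172

CLXXII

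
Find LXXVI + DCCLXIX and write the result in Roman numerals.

LXXVI = 76
DCCLXIX = 769
76 + 769 = 845

DCCCXLV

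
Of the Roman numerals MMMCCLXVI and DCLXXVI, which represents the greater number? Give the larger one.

MMMCCLXVI = 3266
DCLXXVI = 676
3266 is larger

MMMCCLXVI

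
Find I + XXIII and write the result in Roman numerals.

I = 1
XXIII = 23
1 + 23 = 24

XXIV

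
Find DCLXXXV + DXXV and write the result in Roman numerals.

DCLXXXV = 685
DXXV = 525
685 + 525 = 1210

MCCX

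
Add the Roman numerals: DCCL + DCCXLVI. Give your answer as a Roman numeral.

DCCL = 750
DCCXLVI = 746
750 + 746 = 1496

MCDXCVI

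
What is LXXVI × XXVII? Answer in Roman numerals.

LXXVI = 76
XXVII = 27
76 × 27 = 2052

MMLII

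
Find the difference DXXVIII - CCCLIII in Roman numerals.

DXXVIII = 528
CCCLIII = 353
528 - 353 = 175

CLXXV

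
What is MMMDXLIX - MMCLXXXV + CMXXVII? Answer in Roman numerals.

MMMDXLIX = 3549, MMCLXXXV = 2185, CMXXVII = 927
3549 - 2185 = 1364
1364 + 927 = 2291

MMCCXCI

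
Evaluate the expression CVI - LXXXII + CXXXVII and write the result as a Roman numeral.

CVI = 106, LXXXII = 82, CXXXVII = 137
106 - 82 = 24
24 + 137 = 161

CLXI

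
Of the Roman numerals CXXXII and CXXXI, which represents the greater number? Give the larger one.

CXXXII = 132
CXXXI = 131
132 is larger

CXXXII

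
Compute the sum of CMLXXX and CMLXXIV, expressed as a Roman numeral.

CMLXXX = 980
CMLXXIV = 974
980 + 974 = 1954

MCMLIV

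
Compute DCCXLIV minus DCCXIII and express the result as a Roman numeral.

DCCXLIV = 744
DCCXIII = 713
744 - 713 = 31

XXXI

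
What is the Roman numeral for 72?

Convert 72 to Roman numerals:
  72 contains 1×50 (L)
  22 contains 2×10 (XX)
  2 contains 2×1 (II)

LXXII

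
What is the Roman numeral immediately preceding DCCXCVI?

DCCXCVI = 796, so the previous integer is 796 - 1 = 795

DCCXCV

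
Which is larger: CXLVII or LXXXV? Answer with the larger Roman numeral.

CXLVII = 147
LXXXV = 85
147 is larger

CXLVII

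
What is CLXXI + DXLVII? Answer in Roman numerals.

CLXXI = 171
DXLVII = 547
171 + 547 = 718

DCCXVIII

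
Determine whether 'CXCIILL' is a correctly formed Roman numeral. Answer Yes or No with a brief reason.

'CXCIILL': L should not appear more than once

No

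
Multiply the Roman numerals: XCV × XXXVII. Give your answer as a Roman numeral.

XCV = 95
XXXVII = 37
95 × 37 = 3515

MMMDXV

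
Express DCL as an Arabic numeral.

DCL: D=500, C=100, L=50
500 + 100 + 50 = 650

650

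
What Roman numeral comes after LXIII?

LXIII = 63, so the next integer is 63 + 1 = 64

LXIV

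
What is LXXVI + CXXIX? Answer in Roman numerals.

LXXVI = 76
CXXIX = 129
76 + 129 = 205

CCV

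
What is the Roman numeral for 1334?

Convert 1334 to Roman numerals:
  1334 contains 1×1000 (M)
  334 contains 3×100 (CCC)
  34 contains 3×10 (XXX)
  4 contains 1×4 (IV)

MCCCXXXIV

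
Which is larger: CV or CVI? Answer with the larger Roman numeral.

CV = 105
CVI = 106
106 is larger

CVI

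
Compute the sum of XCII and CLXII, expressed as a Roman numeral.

XCII = 92
CLXII = 162
92 + 162 = 254

CCLIV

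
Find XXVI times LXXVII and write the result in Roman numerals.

XXVI = 26
LXXVII = 77
26 × 77 = 2002

MMII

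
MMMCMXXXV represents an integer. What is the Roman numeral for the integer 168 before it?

MMMCMXXXV = 3935
3935 - 168 = 3767

MMMDCCLXVII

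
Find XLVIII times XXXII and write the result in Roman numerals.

XLVIII = 48
XXXII = 32
48 × 32 = 1536

MDXXXVI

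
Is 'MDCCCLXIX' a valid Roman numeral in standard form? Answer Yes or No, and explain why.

'MDCCCLXIX': Check the rules: uses only the symbols I, V, X, L, C, D, M; no symbol is repeated more than three times in a row; V, L and D each appear at most once; the only place a smaller symbol precedes a larger one is the allowed subtractive pair IX, the symbol right after such a pair (if any) is smaller than the pair's first symbol, and otherwise the values never increase from left to right. Value: M (1000) + D (500) + C (100) + C (100) + C (100) + L (50) + X (10) + IX (9) = 1869. So it is a valid standard Roman numeral.

Yes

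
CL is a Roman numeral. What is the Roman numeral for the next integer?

CL = 150, so the next integer is 150 + 1 = 151

CLI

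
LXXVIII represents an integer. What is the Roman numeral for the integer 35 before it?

LXXVIII = 78
78 - 35 = 43

XLIII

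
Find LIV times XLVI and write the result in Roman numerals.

LIV = 54
XLVI = 46
54 × 46 = 2484

MMCDLXXXIV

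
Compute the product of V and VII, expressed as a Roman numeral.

V = 5
VII = 7
5 × 7 = 35

XXXV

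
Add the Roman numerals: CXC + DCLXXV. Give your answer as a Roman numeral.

CXC = 190
DCLXXV = 675
190 + 675 = 865

DCCCLXV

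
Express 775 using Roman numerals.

Convert 775 to Roman numerals:
  775 contains 1×500 (D)
  275 contains 2×100 (CC)
  75 contains 1×50 (L)
  25 contains 2×10 (XX)
  5 contains 1×5 (V)

DCCLXXV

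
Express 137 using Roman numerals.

Convert 137 to Roman numerals:
  137 contains 1×100 (C)
  37 contains 3×10 (XXX)
  7 contains 1×5 (V)
  2 contains 2×1 (II)

CXXXVII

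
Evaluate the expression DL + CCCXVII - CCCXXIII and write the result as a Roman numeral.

DL = 550, CCCXVII = 317, CCCXXIII = 323
550 + 317 = 867
867 - 323 = 544

DXLIV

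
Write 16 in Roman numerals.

Convert 16 to Roman numerals:
  16 contains 1×10 (X)
  6 contains 1×5 (V)
  1 contains 1×1 (I)

XVI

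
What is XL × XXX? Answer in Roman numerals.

XL = 40
XXX = 30
40 × 30 = 1200

MCC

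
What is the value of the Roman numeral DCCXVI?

DCCXVI: D=500, C=100, C=100, X=10, V=5, I=1
500 + 100 + 100 + 10 + 5 + 1 = 716

716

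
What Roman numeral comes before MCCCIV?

MCCCIV = 1304, so the previous integer is 1304 - 1 = 1303

MCCCIII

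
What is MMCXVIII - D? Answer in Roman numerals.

MMCXVIII = 2118
D = 500
2118 - 500 = 1618

MDCXVIII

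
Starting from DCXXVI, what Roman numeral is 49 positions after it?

DCXXVI = 626
626 + 49 = 675

DCLXXV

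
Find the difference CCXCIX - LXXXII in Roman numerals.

CCXCIX = 299
LXXXII = 82
299 - 82 = 217

CCXVII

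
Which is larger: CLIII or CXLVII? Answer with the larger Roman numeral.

CLIII = 153
CXLVII = 147
153 is larger

CLIII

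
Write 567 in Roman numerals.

Convert 567 to Roman numerals:
  567 contains 1×500 (D)
  67 contains 1×50 (L)
  17 contains 1×10 (X)
  7 contains 1×5 (V)
  2 contains 2×1 (II)

DLXVII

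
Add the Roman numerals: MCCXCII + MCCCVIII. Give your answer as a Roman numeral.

MCCXCII = 1292
MCCCVIII = 1308
1292 + 1308 = 2600

MMDC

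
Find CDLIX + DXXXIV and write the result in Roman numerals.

CDLIX = 459
DXXXIV = 534
459 + 534 = 993

CMXCIII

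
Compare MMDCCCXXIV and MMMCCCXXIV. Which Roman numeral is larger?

MMDCCCXXIV = 2824
MMMCCCXXIV = 3324
3324 is larger

MMMCCCXXIV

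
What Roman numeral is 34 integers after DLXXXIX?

DLXXXIX = 589
589 + 34 = 623

DCXXIII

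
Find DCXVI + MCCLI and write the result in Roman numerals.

DCXVI = 616
MCCLI = 1251
616 + 1251 = 1867

MDCCCLXVII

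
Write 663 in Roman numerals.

Convert 663 to Roman numerals:
  663 contains 1×500 (D)
  163 contains 1×100 (C)
  63 contains 1×50 (L)
  13 contains 1×10 (X)
  3 contains 3×1 (III)

DCLXIII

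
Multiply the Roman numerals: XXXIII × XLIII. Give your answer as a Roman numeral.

XXXIII = 33
XLIII = 43
33 × 43 = 1419

MCDXIX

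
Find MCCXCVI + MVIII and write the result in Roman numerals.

MCCXCVI = 1296
MVIII = 1008
1296 + 1008 = 2304

MMCCCIV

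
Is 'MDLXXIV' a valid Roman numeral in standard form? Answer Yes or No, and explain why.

'MDLXXIV': Check the rules: uses only the symbols I, V, X, L, C, D, M; no symbol is repeated more than three times in a row; V, L and D each appear at most once; the only place a smaller symbol precedes a larger one is the allowed subtractive pair IV, the symbol right after such a pair (if any) is smaller than the pair's first symbol, and otherwise the values never increase from left to right. Value: M (1000) + D (500) + L (50) + X (10) + X (10) + IV (4) = 1574. So it is a valid standard Roman numeral.

Yes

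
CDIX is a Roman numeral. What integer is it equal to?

CDIX: CD=400, IX=9
400 + 9 = 409

409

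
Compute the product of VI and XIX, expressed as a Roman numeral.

VI = 6
XIX = 19
6 × 19 = 114

CXIV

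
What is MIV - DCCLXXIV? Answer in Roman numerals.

MIV = 1004
DCCLXXIV = 774
1004 - 774 = 230

CCXXX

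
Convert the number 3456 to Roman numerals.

Convert 3456 to Roman numerals:
  3456 contains 3×1000 (MMM)
  456 contains 1×400 (CD)
  56 contains 1×50 (L)
  6 contains 1×5 (V)
  1 contains 1×1 (I)

MMMCDLVI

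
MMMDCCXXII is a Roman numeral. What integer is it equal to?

MMMDCCXXII: M=1000, M=1000, M=1000, D=500, C=100, C=100, X=10, X=10, I=1, I=1
1000 + 1000 + 1000 + 500 + 100 + 100 + 10 + 10 + 1 + 1 = 3722

3722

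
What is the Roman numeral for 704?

Convert 704 to Roman numerals:
  704 contains 1×500 (D)
  204 contains 2×100 (CC)
  4 contains 1×4 (IV)

DCCIV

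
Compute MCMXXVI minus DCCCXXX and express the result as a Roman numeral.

MCMXXVI = 1926
DCCCXXX = 830
1926 - 830 = 1096

MXCVI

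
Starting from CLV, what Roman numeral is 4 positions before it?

CLV = 155
155 - 4 = 151

CLI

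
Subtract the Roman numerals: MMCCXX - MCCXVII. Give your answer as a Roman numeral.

MMCCXX = 2220
MCCXVII = 1217
2220 - 1217 = 1003

MIII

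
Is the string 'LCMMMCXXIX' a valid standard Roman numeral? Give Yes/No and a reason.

'LCMMMCXXIX': Invalid subtractive combination: LC

No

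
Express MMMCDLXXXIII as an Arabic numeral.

MMMCDLXXXIII: M=1000, M=1000, M=1000, CD=400, L=50, X=10, X=10, X=10, I=1, I=1, I=1
1000 + 1000 + 1000 + 400 + 50 + 10 + 10 + 10 + 1 + 1 + 1 = 3483

3483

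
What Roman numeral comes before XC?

XC = 90, so the previous integer is 90 - 1 = 89

LXXXIX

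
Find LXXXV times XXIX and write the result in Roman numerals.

LXXXV = 85
XXIX = 29
85 × 29 = 2465

MMCDLXV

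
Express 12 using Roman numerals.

Convert 12 to Roman numerals:
  12 contains 1×10 (X)
  2 contains 2×1 (II)

XII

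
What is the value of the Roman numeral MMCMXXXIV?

MMCMXXXIV: M=1000, M=1000, CM=900, X=10, X=10, X=10, IV=4
1000 + 1000 + 900 + 10 + 10 + 10 + 4 = 2934

2934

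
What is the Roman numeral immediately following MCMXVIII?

MCMXVIII = 1918; next is 1919

MCMXIX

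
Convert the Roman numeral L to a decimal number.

L: L=50

50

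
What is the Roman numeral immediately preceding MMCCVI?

MMCCVI = 2206, so the previous integer is 2206 - 1 = 2205

MMCCV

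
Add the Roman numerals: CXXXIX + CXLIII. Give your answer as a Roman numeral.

CXXXIX = 139
CXLIII = 143
139 + 143 = 282

CCLXXXII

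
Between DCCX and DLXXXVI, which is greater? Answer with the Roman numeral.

DCCX = 710
DLXXXVI = 586
710 is larger

DCCX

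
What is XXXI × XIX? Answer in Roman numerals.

XXXI = 31
XIX = 19
31 × 19 = 589

DLXXXIX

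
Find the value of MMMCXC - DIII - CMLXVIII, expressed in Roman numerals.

MMMCXC = 3190, DIII = 503, CMLXVIII = 968
3190 - 503 = 2687
2687 - 968 = 1719

MDCCXIX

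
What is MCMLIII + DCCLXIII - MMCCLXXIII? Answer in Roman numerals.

MCMLIII = 1953, DCCLXIII = 763, MMCCLXXIII = 2273
1953 + 763 = 2716
2716 - 2273 = 443

CDXLIII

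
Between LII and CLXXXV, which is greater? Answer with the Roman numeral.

LII = 52
CLXXXV = 185
185 is larger

CLXXXV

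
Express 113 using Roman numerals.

Convert 113 to Roman numerals:
  113 contains 1×100 (C)
  13 contains 1×10 (X)
  3 contains 3×1 (III)

CXIII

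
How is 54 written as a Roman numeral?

Convert 54 to Roman numerals:
  54 contains 1×50 (L)
  4 contains 1×4 (IV)

LIV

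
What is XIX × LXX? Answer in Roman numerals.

XIX = 19
LXX = 70
19 × 70 = 1330

MCCCXXX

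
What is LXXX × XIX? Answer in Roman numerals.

LXXX = 80
XIX = 19
80 × 19 = 1520

MDXX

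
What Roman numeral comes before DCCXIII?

DCCXIII = 713; previous is 712

DCCXII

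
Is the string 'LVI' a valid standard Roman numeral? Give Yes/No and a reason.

'LVI': Check the rules: uses only the symbols I, V, X, L, C, D, M; no symbol is repeated more than three times in a row; V, L and D each appear at most once; no smaller symbol precedes a larger one (values never increase from left to right). Value: L (50) + V (5) + I (1) = 56. So it is a valid standard Roman numeral.

Yes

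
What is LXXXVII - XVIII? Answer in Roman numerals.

LXXXVII = 87
XVIII = 18
87 - 18 = 69

LXIX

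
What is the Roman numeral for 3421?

Convert 3421 to Roman numerals:
  3421 contains 3×1000 (MMM)
  421 contains 1×400 (CD)
  21 contains 2×10 (XX)
  1 contains 1×1 (I)

MMMCDXXI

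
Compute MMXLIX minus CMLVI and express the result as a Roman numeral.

MMXLIX = 2049
CMLVI = 956
2049 - 956 = 1093

MXCIII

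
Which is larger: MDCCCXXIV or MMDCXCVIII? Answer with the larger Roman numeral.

MDCCCXXIV = 1824
MMDCXCVIII = 2698
2698 is larger

MMDCXCVIII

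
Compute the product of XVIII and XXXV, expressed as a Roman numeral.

XVIII = 18
XXXV = 35
18 × 35 = 630

DCXXX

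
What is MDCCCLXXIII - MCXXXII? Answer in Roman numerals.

MDCCCLXXIII = 1873
MCXXXII = 1132
1873 - 1132 = 741

DCCXLI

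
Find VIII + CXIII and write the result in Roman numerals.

VIII = 8
CXIII = 113
8 + 113 = 121

CXXI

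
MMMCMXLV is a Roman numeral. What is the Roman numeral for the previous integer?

MMMCMXLV = 3945; previous is 3944

MMMCMXLIV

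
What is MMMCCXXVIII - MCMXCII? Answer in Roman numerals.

MMMCCXXVIII = 3228
MCMXCII = 1992
3228 - 1992 = 1236

MCCXXXVI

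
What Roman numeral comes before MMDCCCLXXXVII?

MMDCCCLXXXVII = 2887, so the previous integer is 2887 - 1 = 2886

MMDCCCLXXXVI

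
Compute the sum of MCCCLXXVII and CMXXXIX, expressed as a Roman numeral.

MCCCLXXVII = 1377
CMXXXIX = 939
1377 + 939 = 2316

MMCCCXVI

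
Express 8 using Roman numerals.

Convert 8 to Roman numerals:
  8 contains 1×5 (V)
  3 contains 3×1 (III)

VIII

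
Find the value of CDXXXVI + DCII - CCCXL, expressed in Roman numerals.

CDXXXVI = 436, DCII = 602, CCCXL = 340
436 + 602 = 1038
1038 - 340 = 698

DCXCVIII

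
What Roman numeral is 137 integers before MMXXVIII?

MMXXVIII = 2028
2028 - 137 = 1891

MDCCCXCI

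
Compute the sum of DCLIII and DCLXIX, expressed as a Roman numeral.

DCLIII = 653
DCLXIX = 669
653 + 669 = 1322

MCCCXXII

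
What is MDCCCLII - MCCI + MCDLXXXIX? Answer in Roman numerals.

MDCCCLII = 1852, MCCI = 1201, MCDLXXXIX = 1489
1852 - 1201 = 651
651 + 1489 = 2140

MMCXL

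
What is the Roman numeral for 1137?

Convert 1137 to Roman numerals:
  1137 contains 1×1000 (M)
  137 contains 1×100 (C)
  37 contains 3×10 (XXX)
  7 contains 1×5 (V)
  2 contains 2×1 (II)

MCXXXVII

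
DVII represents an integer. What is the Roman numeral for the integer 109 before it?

DVII = 507
507 - 109 = 398

CCCXCVIII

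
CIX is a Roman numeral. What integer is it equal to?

CIX: C=100, IX=9
100 + 9 = 109

109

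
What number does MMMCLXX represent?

MMMCLXX: M=1000, M=1000, M=1000, C=100, L=50, X=10, X=10
1000 + 1000 + 1000 + 100 + 50 + 10 + 10 = 3170

3170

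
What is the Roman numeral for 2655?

Convert 2655 to Roman numerals:
  2655 contains 2×1000 (MM)
  655 contains 1×500 (D)
  155 contains 1×100 (C)
  55 contains 1×50 (L)
  5 contains 1×5 (V)

MMDCLV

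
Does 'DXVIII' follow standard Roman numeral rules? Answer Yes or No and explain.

'DXVIII': Check the rules: uses only the symbols I, V, X, L, C, D, M; no symbol is repeated more than three times in a row; V, L and D each appear at most once; no smaller symbol precedes a larger one (values never increase from left to right). Value: D (500) + X (10) + V (5) + I (1) + I (1) + I (1) = 518. So it is a valid standard Roman numeral.

Yes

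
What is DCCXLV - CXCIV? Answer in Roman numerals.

DCCXLV = 745
CXCIV = 194
745 - 194 = 551

DLI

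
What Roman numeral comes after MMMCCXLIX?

MMMCCXLIX = 3249; next is 3250

MMMCCL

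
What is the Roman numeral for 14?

Convert 14 to Roman numerals:
  14 contains 1×10 (X)
  4 contains 1×4 (IV)

XIV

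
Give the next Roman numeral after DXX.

DXX = 520; next is 521

DXXI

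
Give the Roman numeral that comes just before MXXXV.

MXXXV = 1035, so the previous integer is 1035 - 1 = 1034

MXXXIV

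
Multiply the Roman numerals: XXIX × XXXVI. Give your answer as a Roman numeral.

XXIX = 29
XXXVI = 36
29 × 36 = 1044

MXLIV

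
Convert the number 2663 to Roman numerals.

Convert 2663 to Roman numerals:
  2663 contains 2×1000 (MM)
  663 contains 1×500 (D)
  163 contains 1×100 (C)
  63 contains 1×50 (L)
  13 contains 1×10 (X)
  3 contains 3×1 (III)

MMDCLXIII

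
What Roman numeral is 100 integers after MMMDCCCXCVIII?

MMMDCCCXCVIII = 3898
3898 + 100 = 3998

MMMCMXCVIII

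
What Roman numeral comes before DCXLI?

DCXLI = 641; previous is 640

DCXL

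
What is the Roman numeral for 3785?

Convert 3785 to Roman numerals:
  3785 contains 3×1000 (MMM)
  785 contains 1×500 (D)
  285 contains 2×100 (CC)
  85 contains 1×50 (L)
  35 contains 3×10 (XXX)
  5 contains 1×5 (V)

MMMDCCLXXXV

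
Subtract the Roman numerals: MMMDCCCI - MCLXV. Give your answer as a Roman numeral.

MMMDCCCI = 3801
MCLXV = 1165
3801 - 1165 = 2636

MMDCXXXVI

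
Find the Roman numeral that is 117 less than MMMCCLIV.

MMMCCLIV = 3254
3254 - 117 = 3137

MMMCXXXVII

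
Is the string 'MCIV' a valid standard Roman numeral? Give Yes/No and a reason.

'MCIV': Check the rules: uses only the symbols I, V, X, L, C, D, M; no symbol is repeated more than three times in a row; V, L and D each appear at most once; the only place a smaller symbol precedes a larger one is the allowed subtractive pair IV, the symbol right after such a pair (if any) is smaller than the pair's first symbol, and otherwise the values never increase from left to right. Value: M (1000) + C (100) + IV (4) = 1104. So it is a valid standard Roman numeral.

Yes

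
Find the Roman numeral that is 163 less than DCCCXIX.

DCCCXIX = 819
819 - 163 = 656

DCLVI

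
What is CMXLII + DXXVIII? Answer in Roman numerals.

CMXLII = 942
DXXVIII = 528
942 + 528 = 1470

MCDLXX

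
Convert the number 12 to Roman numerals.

Convert 12 to Roman numerals:
  12 contains 1×10 (X)
  2 contains 2×1 (II)

XII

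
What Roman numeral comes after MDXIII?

MDXIII = 1513; next is 1514

MDXIV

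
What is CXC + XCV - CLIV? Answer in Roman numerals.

CXC = 190, XCV = 95, CLIV = 154
190 + 95 = 285
285 - 154 = 131

CXXXI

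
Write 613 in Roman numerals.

Convert 613 to Roman numerals:
  613 contains 1×500 (D)
  113 contains 1×100 (C)
  13 contains 1×10 (X)
  3 contains 3×1 (III)

DCXIII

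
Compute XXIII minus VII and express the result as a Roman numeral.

XXIII = 23
VII = 7
23 - 7 = 16

XVI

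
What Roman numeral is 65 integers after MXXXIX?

MXXXIX = 1039
1039 + 65 = 1104

MCIV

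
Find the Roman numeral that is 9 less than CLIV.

CLIV = 154
154 - 9 = 145

CXLV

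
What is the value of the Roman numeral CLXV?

CLXV: C=100, L=50, X=10, V=5
100 + 50 + 10 + 5 = 165

165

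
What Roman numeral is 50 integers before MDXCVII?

MDXCVII = 1597
1597 - 50 = 1547

MDXLVII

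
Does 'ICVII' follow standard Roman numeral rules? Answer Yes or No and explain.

'ICVII': Invalid subtractive combination: IC

No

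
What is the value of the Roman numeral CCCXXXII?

CCCXXXII: C=100, C=100, C=100, X=10, X=10, X=10, I=1, I=1
100 + 100 + 100 + 10 + 10 + 10 + 1 + 1 = 332

332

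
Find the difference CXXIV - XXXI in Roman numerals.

CXXIV = 124
XXXI = 31
124 - 31 = 93

XCIII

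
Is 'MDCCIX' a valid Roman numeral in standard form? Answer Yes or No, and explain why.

'MDCCIX': Check the rules: uses only the symbols I, V, X, L, C, D, M; no symbol is repeated more than three times in a row; V, L and D each appear at most once; the only place a smaller symbol precedes a larger one is the allowed subtractive pair IX, the symbol right after such a pair (if any) is smaller than the pair's first symbol, and otherwise the values never increase from left to right. Value: M (1000) + D (500) + C (100) + C (100) + IX (9) = 1709. So it is a valid standard Roman numeral.

Yes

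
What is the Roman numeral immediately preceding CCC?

CCC = 300; previous is 299

CCXCIX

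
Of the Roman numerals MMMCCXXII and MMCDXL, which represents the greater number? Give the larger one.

MMMCCXXII = 3222
MMCDXL = 2440
3222 is larger

MMMCCXXII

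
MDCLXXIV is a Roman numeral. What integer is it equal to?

MDCLXXIV: M=1000, D=500, C=100, L=50, X=10, X=10, IV=4
1000 + 500 + 100 + 50 + 10 + 10 + 4 = 1674

1674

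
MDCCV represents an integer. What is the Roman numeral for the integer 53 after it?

MDCCV = 1705
1705 + 53 = 1758

MDCCLVIII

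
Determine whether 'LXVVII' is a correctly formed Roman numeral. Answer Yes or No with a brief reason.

'LXVVII': V should not appear more than once

No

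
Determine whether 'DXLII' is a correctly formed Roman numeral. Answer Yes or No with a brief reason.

'DXLII': Check the rules: uses only the symbols I, V, X, L, C, D, M; no symbol is repeated more than three times in a row; V, L and D each appear at most once; the only place a smaller symbol precedes a larger one is the allowed subtractive pair XL, the symbol right after such a pair (if any) is smaller than the pair's first symbol, and otherwise the values never increase from left to right. Value: D (500) + XL (40) + I (1) + I (1) = 542. So it is a valid standard Roman numeral.

Yes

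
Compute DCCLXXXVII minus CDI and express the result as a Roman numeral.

DCCLXXXVII = 787
CDI = 401
787 - 401 = 386

CCCLXXXVI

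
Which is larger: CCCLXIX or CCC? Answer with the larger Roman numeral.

CCCLXIX = 369
CCC = 300
369 is larger

CCCLXIX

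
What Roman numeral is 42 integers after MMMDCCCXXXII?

MMMDCCCXXXII = 3832
3832 + 42 = 3874

MMMDCCCLXXIV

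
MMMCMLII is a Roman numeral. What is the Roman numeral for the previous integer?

MMMCMLII = 3952; previous is 3951

MMMCMLI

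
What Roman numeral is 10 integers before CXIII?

CXIII = 113
113 - 10 = 103

CIII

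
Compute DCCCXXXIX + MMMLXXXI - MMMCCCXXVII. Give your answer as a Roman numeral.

DCCCXXXIX = 839, MMMLXXXI = 3081, MMMCCCXXVII = 3327
839 + 3081 = 3920
3920 - 3327 = 593

DXCIII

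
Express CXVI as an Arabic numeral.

CXVI: C=100, X=10, V=5, I=1
100 + 10 + 5 + 1 = 116

116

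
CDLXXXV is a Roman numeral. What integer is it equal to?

CDLXXXV: CD=400, L=50, X=10, X=10, X=10, V=5
400 + 50 + 10 + 10 + 10 + 5 = 485

485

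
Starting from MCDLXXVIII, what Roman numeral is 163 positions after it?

MCDLXXVIII = 1478
1478 + 163 = 1641

MDCXLI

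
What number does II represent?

II: I=1, I=1
1 + 1 = 2

2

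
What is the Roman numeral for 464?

Convert 464 to Roman numerals:
  464 contains 1×400 (CD)
  64 contains 1×50 (L)
  14 contains 1×10 (X)
  4 contains 1×4 (IV)

CDLXIV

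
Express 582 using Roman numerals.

Convert 582 to Roman numerals:
  582 contains 1×500 (D)
  82 contains 1×50 (L)
  32 contains 3×10 (XXX)
  2 contains 2×1 (II)

DLXXXII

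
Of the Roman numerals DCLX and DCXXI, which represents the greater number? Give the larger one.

DCLX = 660
DCXXI = 621
660 is larger

DCLX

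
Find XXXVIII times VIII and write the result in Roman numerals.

XXXVIII = 38
VIII = 8
38 × 8 = 304

CCCIV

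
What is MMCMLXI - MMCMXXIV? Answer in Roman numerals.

MMCMLXI = 2961
MMCMXXIV = 2924
2961 - 2924 = 37

XXXVII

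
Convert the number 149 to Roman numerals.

Convert 149 to Roman numerals:
  149 contains 1×100 (C)
  49 contains 1×40 (XL)
  9 contains 1×9 (IX)

CXLIX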